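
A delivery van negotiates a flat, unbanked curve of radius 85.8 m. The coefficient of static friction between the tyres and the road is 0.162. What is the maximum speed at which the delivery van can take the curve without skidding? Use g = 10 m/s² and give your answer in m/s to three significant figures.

On a flat curve, static friction is the only horizontal force, so it must supply the full centripetal force: μ_s m g = m v²/r.
Mass cancels: v_max = √(μ_s g r) = √(0.162 × 10.0 × 85.8) = √139.0 = 11.79 m/s.

11.8 m/s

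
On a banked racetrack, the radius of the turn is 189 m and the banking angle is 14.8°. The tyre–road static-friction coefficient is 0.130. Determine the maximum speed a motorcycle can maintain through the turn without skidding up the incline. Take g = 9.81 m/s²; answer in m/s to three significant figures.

27.5 m/s

At the maximum speed, friction acts down the slope at its limiting value f = μN. Radially (horizontal, toward centre): N sinθ + μN cosθ = mv²/r. Vertically: N cosθ − μN sinθ = mg.
Dividing: v² = r g (sinθ + μcosθ)/(cosθ − μsinθ).
sinθ + μcosθ = 0.2554 + 0.130×0.9668 = 0.3811; cosθ − μsinθ = 0.9668 − 0.130×0.2554 = 0.9336.
v² = 189 × 9.81 × 0.3811/0.9336 = 756.9 m²/s², so v = 27.51 m/s.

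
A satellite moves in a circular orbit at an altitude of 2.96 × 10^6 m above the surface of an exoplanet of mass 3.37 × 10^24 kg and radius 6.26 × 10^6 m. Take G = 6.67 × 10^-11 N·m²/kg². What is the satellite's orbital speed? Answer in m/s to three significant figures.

Orbital radius r = R + h = 6.26 × 10^6 + 2.96 × 10^6 = 9.220 × 10^6 m.
Gravity supplies the centripetal force: G M m / r² = m v² / r, so v = √(GM/r).
v = √(6.67 × 10^-11 × 3.37 × 10^24 / 9.220 × 10^6) = √(2.438 × 10^7) = 4938 m/s.

4940 m/s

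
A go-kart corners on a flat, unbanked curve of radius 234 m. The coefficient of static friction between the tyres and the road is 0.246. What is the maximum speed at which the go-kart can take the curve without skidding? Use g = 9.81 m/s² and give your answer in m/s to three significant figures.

23.8 m/s

The only inward force on a level bend is static friction, so at the limit f_s = μ_s N = μ_s m g = m v²/r.
Mass cancels: v_max = √(μ_s g r) = √(0.246 × 9.81 × 234) = √564.7 = 23.76 m/s.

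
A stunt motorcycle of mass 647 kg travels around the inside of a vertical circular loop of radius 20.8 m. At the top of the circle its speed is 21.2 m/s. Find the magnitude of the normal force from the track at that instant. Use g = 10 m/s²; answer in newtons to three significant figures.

7510 N

At the top, both N and the weight mg point inward (toward the centre), so N + mg = mv²/r.
N = m(v²/r − g) = 647 × ((21.2)²/20.8 − 10.0) = 647 × (21.61 − 10.0) = 647 × 11.61 = 7510 N.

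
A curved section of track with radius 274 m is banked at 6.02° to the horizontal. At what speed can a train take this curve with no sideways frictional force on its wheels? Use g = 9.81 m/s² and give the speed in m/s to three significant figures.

16.8 m/s

On a frictionless banked curve, N sinθ = mv²/r and N cosθ = mg, so tanθ = v²/(rg).
v = √(r g tanθ) = √(274 × 9.81 × tan 6.02°) = √(274 × 9.81 × 0.1055) = √283.5 = 16.84 m/s.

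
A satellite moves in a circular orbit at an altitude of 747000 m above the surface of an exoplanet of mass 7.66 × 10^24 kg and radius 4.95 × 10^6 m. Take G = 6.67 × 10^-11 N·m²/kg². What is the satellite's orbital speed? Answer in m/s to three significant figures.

9470 m/s

Orbital radius r = R + h = 4.95 × 10^6 + 747000 = 5.697 × 10^6 m.
Gravity supplies the centripetal force: G M m / r² = m v² / r, so v = √(GM/r).
v = √(6.67 × 10^-11 × 7.66 × 10^24 / 5.697 × 10^6) = √(8.968 × 10^7) = 9470 m/s.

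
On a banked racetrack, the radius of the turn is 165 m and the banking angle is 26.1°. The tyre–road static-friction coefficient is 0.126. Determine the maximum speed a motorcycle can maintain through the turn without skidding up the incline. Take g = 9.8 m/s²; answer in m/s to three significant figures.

At the maximum speed, friction acts down the slope at its limiting value f = μN. Radially (horizontal, toward centre): N sinθ + μN cosθ = mv²/r. Vertically: N cosθ − μN sinθ = mg.
Dividing: v² = r g (sinθ + μcosθ)/(cosθ − μsinθ).
sinθ + μcosθ = 0.4399 + 0.126×0.8980 = 0.5531; cosθ − μsinθ = 0.8980 − 0.126×0.4399 = 0.8426.
v² = 165 × 9.8 × 0.5531/0.8426 = 1061 m²/s², so v = 32.58 m/s.

32.6 m/s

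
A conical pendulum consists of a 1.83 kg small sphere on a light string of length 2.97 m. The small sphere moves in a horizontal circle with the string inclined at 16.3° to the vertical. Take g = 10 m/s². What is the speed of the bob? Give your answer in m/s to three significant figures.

The radius of the circle is r = L sinθ = 2.97 × sin 16.3° = 0.8336 m.
Horizontally T sinθ = mv²/r and vertically T cosθ = mg, so tanθ = v²/(rg).
v = √(r g tanθ) = √(0.8336 × 10.0 × 0.2924) = √2.438 = 1.561 m/s.

1.56 m/s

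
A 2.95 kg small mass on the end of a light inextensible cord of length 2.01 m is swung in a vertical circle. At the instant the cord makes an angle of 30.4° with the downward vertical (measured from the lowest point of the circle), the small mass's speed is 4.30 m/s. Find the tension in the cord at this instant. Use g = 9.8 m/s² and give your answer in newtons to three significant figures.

Take the radial direction toward the centre of the circle as positive. The component of the weight along the string toward the centre is −mg cos φ (φ measured from the bottom), so Newton's second law along the string gives T − mg cos φ = m v²/r.
cos 30.4° = 0.8625, so T = m(v²/r + g cos φ) = 2.95 × ((4.30)²/2.01 + 9.8 × 0.8625) = 2.95 × (9.199 + (8.453)) = 2.95 × 17.65 = 52.07 N.

52.1 N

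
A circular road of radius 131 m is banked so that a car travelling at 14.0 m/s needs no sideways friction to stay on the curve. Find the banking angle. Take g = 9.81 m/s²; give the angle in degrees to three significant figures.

With no friction, the horizontal component of the normal force provides the centripetal force: N sinθ = mv²/r, while N cosθ = mg vertically.
Dividing: tanθ = v²/(r g) = (14.0)²/(131 × 9.81) = 196.0/1285 = 0.1525.
θ = arctan(0.1525) = 8.672°.

8.67°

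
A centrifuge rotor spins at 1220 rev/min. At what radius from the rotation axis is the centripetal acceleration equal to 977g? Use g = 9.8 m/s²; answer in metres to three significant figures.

ω = 1220 rev/min × 2π/60 = 127.8 rad/s.
a_c = ω²r = 977g ⇒ r = 977 × 9.8 / (127.8)² = 9575/16320 = 0.5866 m.

0.587 m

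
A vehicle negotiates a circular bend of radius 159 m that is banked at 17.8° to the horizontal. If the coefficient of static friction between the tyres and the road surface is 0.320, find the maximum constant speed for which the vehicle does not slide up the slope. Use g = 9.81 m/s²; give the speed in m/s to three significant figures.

33.4 m/s

At the maximum speed, friction acts down the slope at its limiting value f = μN. Radially (horizontal, toward centre): N sinθ + μN cosθ = mv²/r. Vertically: N cosθ − μN sinθ = mg.
Dividing: v² = r g (sinθ + μcosθ)/(cosθ − μsinθ).
sinθ + μcosθ = 0.3057 + 0.320×0.9521 = 0.6104; cosθ − μsinθ = 0.9521 − 0.320×0.3057 = 0.8543.
v² = 159 × 9.81 × 0.6104/0.8543 = 1114 m²/s², so v = 33.38 m/s.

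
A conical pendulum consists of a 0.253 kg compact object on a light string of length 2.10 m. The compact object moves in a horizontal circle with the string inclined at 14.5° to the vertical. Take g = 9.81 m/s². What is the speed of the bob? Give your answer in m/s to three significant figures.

1.15 m/s

The radius of the circle is r = L sinθ = 2.10 × sin 14.5° = 0.5258 m.
Horizontally T sinθ = mv²/r and vertically T cosθ = mg, so tanθ = v²/(rg).
v = √(r g tanθ) = √(0.5258 × 9.81 × 0.2586) = √1.334 = 1.155 m/s.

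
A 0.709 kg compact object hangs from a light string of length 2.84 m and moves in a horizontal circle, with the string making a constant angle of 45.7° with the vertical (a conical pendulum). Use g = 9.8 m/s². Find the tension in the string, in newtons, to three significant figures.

Vertically the bob has no acceleration, so T cosθ = mg.
T = mg/cosθ = 0.709 × 9.8 / cos 45.7° = 6.948/0.6984 = 9.949 N.

9.95 N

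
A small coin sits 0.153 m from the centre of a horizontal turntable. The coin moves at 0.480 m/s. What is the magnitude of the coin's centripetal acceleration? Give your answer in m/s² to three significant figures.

1.51 m/s²

a_c = v²/r = (0.4800)²/0.153 = 0.2304/0.153 = 1.506 m/s².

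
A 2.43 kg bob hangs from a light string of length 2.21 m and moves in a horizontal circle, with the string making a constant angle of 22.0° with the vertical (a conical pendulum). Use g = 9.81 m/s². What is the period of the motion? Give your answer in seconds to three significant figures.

r = L sinθ = 0.8279 m. From T sinθ = mω²r and T cosθ = mg: tanθ = ω²r/g, so ω² = g tanθ / r = g/(L cosθ).
ω = √(g/(L cosθ)) = √(9.81/(2.21 × 0.9272)) = √4.788 = 2.188 rad/s.
Period = 2π/ω = 2.872 s.

2.87 s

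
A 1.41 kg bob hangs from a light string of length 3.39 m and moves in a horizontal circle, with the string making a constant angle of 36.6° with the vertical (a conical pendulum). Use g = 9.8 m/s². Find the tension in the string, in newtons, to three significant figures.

17.2 N

Vertically the bob has no acceleration, so T cosθ = mg.
T = mg/cosθ = 1.41 × 9.8 / cos 36.6° = 13.82/0.8028 = 17.21 N.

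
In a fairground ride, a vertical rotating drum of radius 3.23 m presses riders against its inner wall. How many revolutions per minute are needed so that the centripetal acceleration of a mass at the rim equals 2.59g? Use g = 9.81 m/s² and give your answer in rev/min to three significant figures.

Require ω²r = 2.59g, so ω = √(2.59 × 9.81/3.23) = 2.805 rad/s.
In rev/min: ω × 60/(2π) = 2.805 × 60/(2π) = 26.78 rev/min.

26.8 rev/min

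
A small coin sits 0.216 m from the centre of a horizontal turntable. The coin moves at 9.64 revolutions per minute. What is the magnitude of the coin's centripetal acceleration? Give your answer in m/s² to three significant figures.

ω = 9.64 rev/min × 2π/60 = 1.009 rad/s, so v = ωr = 1.009 × 0.216 = 0.2181 m/s.
a_c = v²/r = (0.2181)²/0.216 = 0.04755/0.216 = 0.2201 m/s².

0.220 m/s²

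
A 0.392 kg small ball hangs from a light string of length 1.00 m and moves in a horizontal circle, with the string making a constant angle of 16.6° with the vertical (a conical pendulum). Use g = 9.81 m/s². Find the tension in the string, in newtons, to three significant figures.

Vertically the bob has no acceleration, so T cosθ = mg.
T = mg/cosθ = 0.392 × 9.81 / cos 16.6° = 3.846/0.9583 = 4.013 N.

4.01 N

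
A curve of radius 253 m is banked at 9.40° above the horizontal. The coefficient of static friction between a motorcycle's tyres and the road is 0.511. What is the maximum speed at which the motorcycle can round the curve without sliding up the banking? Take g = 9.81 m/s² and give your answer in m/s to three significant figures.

At the maximum speed, friction acts down the slope at its limiting value f = μN. Radially (horizontal, toward centre): N sinθ + μN cosθ = mv²/r. Vertically: N cosθ − μN sinθ = mg.
Dividing: v² = r g (sinθ + μcosθ)/(cosθ − μsinθ).
sinθ + μcosθ = 0.1633 + 0.511×0.9866 = 0.6675; cosθ − μsinθ = 0.9866 − 0.511×0.1633 = 0.9031.
v² = 253 × 9.81 × 0.6675/0.9031 = 1834 m²/s², so v = 42.83 m/s.

42.8 m/s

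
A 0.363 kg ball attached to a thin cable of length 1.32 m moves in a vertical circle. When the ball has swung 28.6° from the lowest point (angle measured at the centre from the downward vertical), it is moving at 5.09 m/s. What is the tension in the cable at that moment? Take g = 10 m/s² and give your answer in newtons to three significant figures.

Take the radial direction toward the centre of the circle as positive. The component of the weight along the string toward the centre is −mg cos φ (φ measured from the bottom), so Newton's second law along the string gives T − mg cos φ = m v²/r.
cos 28.6° = 0.8780, so T = m(v²/r + g cos φ) = 0.363 × ((5.09)²/1.32 + 10.0 × 0.8780) = 0.363 × (19.63 + (8.780)) = 0.363 × 28.41 = 10.31 N.

10.3 N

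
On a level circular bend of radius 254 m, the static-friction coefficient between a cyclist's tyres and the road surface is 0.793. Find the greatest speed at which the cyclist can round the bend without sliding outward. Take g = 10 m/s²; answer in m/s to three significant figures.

44.9 m/s

On a flat curve, static friction is the only horizontal force, so it must supply the full centripetal force: μ_s m g = m v²/r.
Mass cancels: v_max = √(μ_s g r) = √(0.793 × 10.0 × 254) = √2014 = 44.88 m/s.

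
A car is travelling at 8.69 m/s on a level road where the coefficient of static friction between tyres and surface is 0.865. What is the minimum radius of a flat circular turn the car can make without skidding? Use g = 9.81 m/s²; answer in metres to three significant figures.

At the limit, μ_s m g = m v²/r, so r_min = v²/(μ_s g) = (8.69)²/(0.865 × 9.81) = 75.52/8.486 = 8.899 m.

8.90 m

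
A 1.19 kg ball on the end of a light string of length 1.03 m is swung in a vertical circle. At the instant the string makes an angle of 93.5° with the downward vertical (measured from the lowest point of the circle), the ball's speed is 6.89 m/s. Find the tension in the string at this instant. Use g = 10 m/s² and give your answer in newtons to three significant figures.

54.1 N

Take the radial direction toward the centre of the circle as positive. The component of the weight along the string toward the centre is −mg cos φ (φ measured from the bottom), so Newton's second law along the string gives T − mg cos φ = m v²/r.
cos 93.5° = -0.06105, so T = m(v²/r + g cos φ) = 1.19 × ((6.89)²/1.03 + 10.0 × -0.06105) = 1.19 × (46.09 + (-0.6105)) = 1.19 × 45.48 = 54.12 N.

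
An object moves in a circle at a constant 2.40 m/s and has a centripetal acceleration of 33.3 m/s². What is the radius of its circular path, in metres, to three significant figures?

a_c = v²/r ⇒ r = v²/a_c = (2.40)²/33.3 = 5.760/33.3 = 0.1730 m.

0.173 m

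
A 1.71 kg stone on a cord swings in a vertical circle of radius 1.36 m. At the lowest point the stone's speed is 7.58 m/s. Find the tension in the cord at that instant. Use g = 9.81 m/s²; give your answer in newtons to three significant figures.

89.0 N

At the lowest point, T points up (toward the centre) and the weight mg points down (away from the centre), so the net inward force is T − mg = mv²/r.
T = m(v²/r + g) = 1.71 × ((7.58)²/1.36 + 9.81) = 1.71 × (42.25 + 9.81) = 1.71 × 52.06 = 89.02 N.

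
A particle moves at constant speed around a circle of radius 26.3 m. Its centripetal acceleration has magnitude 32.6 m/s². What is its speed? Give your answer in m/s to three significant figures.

a_c = v²/r ⇒ v = √(a_c · r) = √(32.6 × 26.3) = √857.4 = 29.28 m/s.

29.3 m/s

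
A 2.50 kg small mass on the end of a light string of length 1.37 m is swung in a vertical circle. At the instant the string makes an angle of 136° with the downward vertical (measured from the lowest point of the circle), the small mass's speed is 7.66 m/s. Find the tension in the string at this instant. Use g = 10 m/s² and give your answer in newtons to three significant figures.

Take the radial direction toward the centre of the circle as positive. The component of the weight along the string toward the centre is −mg cos φ (φ measured from the bottom), so Newton's second law along the string gives T − mg cos φ = m v²/r.
cos 136° = -0.7193, so T = m(v²/r + g cos φ) = 2.50 × ((7.66)²/1.37 + 10.0 × -0.7193) = 2.50 × (42.83 + (-7.193)) = 2.50 × 35.64 = 89.09 N.

89.1 N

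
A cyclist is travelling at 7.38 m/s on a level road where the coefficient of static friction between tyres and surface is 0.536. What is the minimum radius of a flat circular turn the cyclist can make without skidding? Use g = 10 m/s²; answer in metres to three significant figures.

At the limit, μ_s m g = m v²/r, so r_min = v²/(μ_s g) = (7.38)²/(0.536 × 10.0) = 54.46/5.360 = 10.16 m.

10.2 m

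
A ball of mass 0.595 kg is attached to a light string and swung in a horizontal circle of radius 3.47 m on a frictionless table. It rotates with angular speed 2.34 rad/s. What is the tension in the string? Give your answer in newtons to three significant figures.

v = ωr = 2.34 × 3.47 = 8.120 m/s.
The tension is the only horizontal force, so it supplies the full centripetal force: T = m v²/r = 0.595 × (8.120)²/3.47 = 0.595 × 65.93/3.47 = 11.31 N.

11.3 N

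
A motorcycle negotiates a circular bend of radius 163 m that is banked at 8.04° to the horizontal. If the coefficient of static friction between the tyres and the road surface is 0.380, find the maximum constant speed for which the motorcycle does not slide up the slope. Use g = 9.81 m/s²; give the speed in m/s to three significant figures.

29.7 m/s

At the maximum speed, friction acts down the slope at its limiting value f = μN. Radially (horizontal, toward centre): N sinθ + μN cosθ = mv²/r. Vertically: N cosθ − μN sinθ = mg.
Dividing: v² = r g (sinθ + μcosθ)/(cosθ − μsinθ).
sinθ + μcosθ = 0.1399 + 0.380×0.9902 = 0.5161; cosθ − μsinθ = 0.9902 − 0.380×0.1399 = 0.9370.
v² = 163 × 9.81 × 0.5161/0.9370 = 880.8 m²/s², so v = 29.68 m/s.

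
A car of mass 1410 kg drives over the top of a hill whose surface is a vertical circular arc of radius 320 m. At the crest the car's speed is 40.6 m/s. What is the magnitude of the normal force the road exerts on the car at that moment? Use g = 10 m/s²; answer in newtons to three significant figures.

At the crest the centripetal acceleration points downward (toward the centre of the arc), so mg − N = mv²/r.
N = m(g − v²/r) = 1410 × (10.0 − (40.6)²/320) = 1410 × (10.0 − 5.151) = 1410 × 4.849 = 6837 N.

6840 N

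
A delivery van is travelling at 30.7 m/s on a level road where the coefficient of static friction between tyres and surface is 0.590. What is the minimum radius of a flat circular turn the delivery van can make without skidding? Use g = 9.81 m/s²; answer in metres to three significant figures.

At the limit, μ_s m g = m v²/r, so r_min = v²/(μ_s g) = (30.7)²/(0.590 × 9.81) = 942.5/5.788 = 162.8 m.

163 m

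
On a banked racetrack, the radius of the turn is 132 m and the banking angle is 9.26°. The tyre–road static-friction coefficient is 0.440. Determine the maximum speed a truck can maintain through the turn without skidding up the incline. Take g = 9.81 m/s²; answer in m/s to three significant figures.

At the maximum speed, friction acts down the slope at its limiting value f = μN. Radially (horizontal, toward centre): N sinθ + μN cosθ = mv²/r. Vertically: N cosθ − μN sinθ = mg.
Dividing: v² = r g (sinθ + μcosθ)/(cosθ − μsinθ).
sinθ + μcosθ = 0.1609 + 0.440×0.9870 = 0.5952; cosθ − μsinθ = 0.9870 − 0.440×0.1609 = 0.9162.
v² = 132 × 9.81 × 0.5952/0.9162 = 841.2 m²/s², so v = 29.00 m/s.

29.0 m/s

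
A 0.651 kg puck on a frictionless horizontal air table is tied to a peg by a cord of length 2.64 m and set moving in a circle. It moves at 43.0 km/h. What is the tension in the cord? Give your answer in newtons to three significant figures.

v = 43.0 km/h = 43.0/3.6 = 11.94 m/s.
The tension is the only horizontal force, so it supplies the full centripetal force: T = m v²/r = 0.651 × (11.94)²/2.64 = 0.651 × 142.7/2.64 = 35.18 N.

35.2 N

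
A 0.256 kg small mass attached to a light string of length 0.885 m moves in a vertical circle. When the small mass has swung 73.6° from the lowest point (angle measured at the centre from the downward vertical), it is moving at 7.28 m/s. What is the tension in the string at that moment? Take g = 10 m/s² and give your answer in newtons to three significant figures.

16.1 N

Take the radial direction toward the centre of the circle as positive. The component of the weight along the string toward the centre is −mg cos φ (φ measured from the bottom), so Newton's second law along the string gives T − mg cos φ = m v²/r.
cos 73.6° = 0.2823, so T = m(v²/r + g cos φ) = 0.256 × ((7.28)²/0.885 + 10.0 × 0.2823) = 0.256 × (59.89 + (2.823)) = 0.256 × 62.71 = 16.05 N.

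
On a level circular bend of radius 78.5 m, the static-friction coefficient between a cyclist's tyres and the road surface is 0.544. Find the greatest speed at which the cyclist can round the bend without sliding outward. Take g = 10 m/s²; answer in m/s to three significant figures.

20.7 m/s

Friction provides the centripetal force on a flat curve. At maximum speed it is at its limiting value: μ_s m g = m v²/r.
Mass cancels: v_max = √(μ_s g r) = √(0.544 × 10.0 × 78.5) = √427.0 = 20.66 m/s.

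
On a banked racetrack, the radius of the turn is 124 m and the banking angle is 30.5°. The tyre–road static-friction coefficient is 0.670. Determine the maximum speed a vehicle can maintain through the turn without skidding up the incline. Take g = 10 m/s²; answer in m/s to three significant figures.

At the maximum speed, friction acts down the slope at its limiting value f = μN. Radially (horizontal, toward centre): N sinθ + μN cosθ = mv²/r. Vertically: N cosθ − μN sinθ = mg.
Dividing: v² = r g (sinθ + μcosθ)/(cosθ − μsinθ).
sinθ + μcosθ = 0.5075 + 0.670×0.8616 = 1.085; cosθ − μsinθ = 0.8616 − 0.670×0.5075 = 0.5216.
v² = 124 × 10.0 × 1.085/0.5216 = 2579 m²/s², so v = 50.78 m/s.

50.8 m/s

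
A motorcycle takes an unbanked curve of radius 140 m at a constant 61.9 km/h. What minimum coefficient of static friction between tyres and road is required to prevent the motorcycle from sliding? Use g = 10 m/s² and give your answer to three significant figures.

v = 61.9/3.6 = 17.19 m/s.
Friction provides the centripetal force: μ_s m g = m v²/r, so μ_s = v²/(g r) = (17.19)²/(10.0 × 140) = 295.6/1400 = 0.2112.

0.211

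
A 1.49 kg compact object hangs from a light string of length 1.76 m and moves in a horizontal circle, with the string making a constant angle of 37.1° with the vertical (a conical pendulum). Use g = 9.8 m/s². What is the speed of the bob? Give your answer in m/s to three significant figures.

The radius of the circle is r = L sinθ = 1.76 × sin 37.1° = 1.062 m.
Horizontally T sinθ = mv²/r and vertically T cosθ = mg, so tanθ = v²/(rg).
v = √(r g tanθ) = √(1.062 × 9.8 × 0.7563) = √7.869 = 2.805 m/s.

2.81 m/s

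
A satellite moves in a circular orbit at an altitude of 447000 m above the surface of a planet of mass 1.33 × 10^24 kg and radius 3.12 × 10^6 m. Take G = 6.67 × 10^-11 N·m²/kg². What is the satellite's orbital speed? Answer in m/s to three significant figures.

Orbital radius r = R + h = 3.12 × 10^6 + 447000 = 3.567 × 10^6 m.
Gravity supplies the centripetal force: G M m / r² = m v² / r, so v = √(GM/r).
v = √(6.67 × 10^-11 × 1.33 × 10^24 / 3.567 × 10^6) = √(2.487 × 10^7) = 4987 m/s.

4990 m/s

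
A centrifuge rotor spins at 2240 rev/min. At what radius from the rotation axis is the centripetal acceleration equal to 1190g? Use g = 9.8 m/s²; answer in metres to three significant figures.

0.212 m

ω = 2240 rev/min × 2π/60 = 234.6 rad/s.
a_c = ω²r = 1190g ⇒ r = 1190 × 9.8 / (234.6)² = 11660/55020 = 0.2119 m.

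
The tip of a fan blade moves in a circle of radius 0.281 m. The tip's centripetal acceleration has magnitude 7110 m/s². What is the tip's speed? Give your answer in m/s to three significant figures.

44.7 m/s

a_c = v²/r ⇒ v = √(a_c · r) = √(7110 × 0.281) = √1998 = 44.70 m/s.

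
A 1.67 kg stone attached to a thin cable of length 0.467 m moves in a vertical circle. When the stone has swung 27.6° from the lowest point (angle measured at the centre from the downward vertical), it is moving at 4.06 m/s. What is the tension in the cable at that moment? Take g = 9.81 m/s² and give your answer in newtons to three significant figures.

Take the radial direction toward the centre of the circle as positive. The component of the weight along the string toward the centre is −mg cos φ (φ measured from the bottom), so Newton's second law along the string gives T − mg cos φ = m v²/r.
cos 27.6° = 0.8862, so T = m(v²/r + g cos φ) = 1.67 × ((4.06)²/0.467 + 9.81 × 0.8862) = 1.67 × (35.30 + (8.694)) = 1.67 × 43.99 = 73.46 N.

73.5 N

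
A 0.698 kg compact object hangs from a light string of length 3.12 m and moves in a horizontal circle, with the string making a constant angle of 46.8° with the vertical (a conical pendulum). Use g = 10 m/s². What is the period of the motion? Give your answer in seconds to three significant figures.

r = L sinθ = 2.274 m. From T sinθ = mω²r and T cosθ = mg: tanθ = ω²r/g, so ω² = g tanθ / r = g/(L cosθ).
ω = √(g/(L cosθ)) = √(10.0/(3.12 × 0.6845)) = √4.682 = 2.164 rad/s.
Period = 2π/ω = 2.904 s.

2.90 s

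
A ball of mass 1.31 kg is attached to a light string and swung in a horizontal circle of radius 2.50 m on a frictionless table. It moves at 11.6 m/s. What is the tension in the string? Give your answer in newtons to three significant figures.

The tension is the only horizontal force, so it supplies the full centripetal force: T = m v²/r = 1.31 × (11.60)²/2.50 = 1.31 × 134.6/2.50 = 70.51 N.

70.5 N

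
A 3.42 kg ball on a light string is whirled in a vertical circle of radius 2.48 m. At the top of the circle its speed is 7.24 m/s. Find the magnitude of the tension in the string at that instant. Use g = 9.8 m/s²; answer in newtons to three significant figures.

38.8 N

At the top, both T and the weight mg point inward (toward the centre), so T + mg = mv²/r.
T = m(v²/r − g) = 3.42 × ((7.24)²/2.48 − 9.8) = 3.42 × (21.14 − 9.8) = 3.42 × 11.34 = 38.77 N.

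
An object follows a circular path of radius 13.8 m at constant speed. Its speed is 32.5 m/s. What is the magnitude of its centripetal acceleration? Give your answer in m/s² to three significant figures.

76.5 m/s²

a_c = v²/r = (32.50)²/13.8 = 1056/13.8 = 76.54 m/s².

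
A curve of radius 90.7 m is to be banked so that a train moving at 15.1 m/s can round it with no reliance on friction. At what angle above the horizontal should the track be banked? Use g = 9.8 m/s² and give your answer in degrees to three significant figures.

14.4°

For a frictionless banked turn: horizontally N sinθ = mv²/r and vertically N cosθ = mg.
Dividing: tanθ = v²/(r g) = (15.1)²/(90.7 × 9.8) = 228.0/888.9 = 0.2565.
θ = arctan(0.2565) = 14.39°.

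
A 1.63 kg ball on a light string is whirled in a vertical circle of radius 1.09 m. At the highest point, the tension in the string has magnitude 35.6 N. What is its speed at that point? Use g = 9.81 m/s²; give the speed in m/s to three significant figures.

At the top, T + mg = mv²/r, so v = √(r(T/m + g)) = √(1.09 × (35.6/1.63 + 9.81)) = √(1.09 × 31.65) = √34.50 = 5.874 m/s.

5.87 m/s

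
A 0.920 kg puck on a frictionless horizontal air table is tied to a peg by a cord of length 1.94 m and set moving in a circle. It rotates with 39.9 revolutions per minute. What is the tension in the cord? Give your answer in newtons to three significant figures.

31.2 N

ω = 39.9 rev/min × 2π/60 = 4.178 rad/s, so v = ωr = 4.178 × 1.94 = 8.106 m/s.
The tension is the only horizontal force, so it supplies the full centripetal force: T = m v²/r = 0.920 × (8.106)²/1.94 = 0.920 × 65.71/1.94 = 31.16 N.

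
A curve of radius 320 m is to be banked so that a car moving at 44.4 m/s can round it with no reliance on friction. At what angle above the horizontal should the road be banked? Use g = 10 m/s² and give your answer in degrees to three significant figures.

31.6°

For a frictionless banked turn: horizontally N sinθ = mv²/r and vertically N cosθ = mg.
Dividing: tanθ = v²/(r g) = (44.4)²/(320 × 10.0) = 1971/3200 = 0.6160.
θ = arctan(0.6160) = 31.64°.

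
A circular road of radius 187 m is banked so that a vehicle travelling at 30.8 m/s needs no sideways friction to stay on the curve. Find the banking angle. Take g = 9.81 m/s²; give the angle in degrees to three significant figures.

With no friction, the horizontal component of the normal force provides the centripetal force: N sinθ = mv²/r, while N cosθ = mg vertically.
Dividing: tanθ = v²/(r g) = (30.8)²/(187 × 9.81) = 948.6/1834 = 0.5171.
θ = arctan(0.5171) = 27.34°.

27.3°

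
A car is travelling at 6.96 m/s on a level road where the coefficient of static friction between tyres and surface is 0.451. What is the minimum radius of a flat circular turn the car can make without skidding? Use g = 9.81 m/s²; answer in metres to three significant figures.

10.9 m

At the limit, μ_s m g = m v²/r, so r_min = v²/(μ_s g) = (6.96)²/(0.451 × 9.81) = 48.44/4.424 = 10.95 m.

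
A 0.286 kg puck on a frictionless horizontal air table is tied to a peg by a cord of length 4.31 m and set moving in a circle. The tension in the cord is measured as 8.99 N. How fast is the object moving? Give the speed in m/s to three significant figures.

11.6 m/s

T = m v²/r ⇒ v = √(T r / m) = √(8.99 × 4.31 / 0.286) = √135.5 = 11.64 m/s.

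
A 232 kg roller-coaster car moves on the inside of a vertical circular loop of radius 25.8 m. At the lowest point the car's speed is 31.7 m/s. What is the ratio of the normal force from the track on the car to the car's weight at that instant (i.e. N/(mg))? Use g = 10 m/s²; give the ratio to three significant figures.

At the bottom, N − mg = mv²/r, so N = m(v²/r + g) and N/(mg) = v²/(rg) + 1 = (31.7)²/(25.8 × 10.0) + 1 = 3.895 + 1 = 4.895.

4.89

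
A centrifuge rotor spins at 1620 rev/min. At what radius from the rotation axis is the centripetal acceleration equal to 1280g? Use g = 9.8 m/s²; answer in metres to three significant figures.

0.436 m

ω = 1620 rev/min × 2π/60 = 169.6 rad/s.
a_c = ω²r = 1280g ⇒ r = 1280 × 9.8 / (169.6)² = 12540/28780 = 0.4359 m.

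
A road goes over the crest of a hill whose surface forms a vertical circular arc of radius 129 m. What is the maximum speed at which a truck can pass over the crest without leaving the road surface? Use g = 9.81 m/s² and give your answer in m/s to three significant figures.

At the crest the centre of the circle is below the truck, so the net downward (centripetal) force is mg − N = mv²/r.
The truck leaves the road when N → 0, giving v_max = √(g r) = √(9.81 × 129) = 35.57 m/s.

35.6 m/s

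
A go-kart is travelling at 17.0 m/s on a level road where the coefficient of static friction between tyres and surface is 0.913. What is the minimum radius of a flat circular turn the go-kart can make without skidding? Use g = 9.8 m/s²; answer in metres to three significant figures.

32.3 m

At the limit, μ_s m g = m v²/r, so r_min = v²/(μ_s g) = (17.0)²/(0.913 × 9.8) = 289.0/8.947 = 32.30 m.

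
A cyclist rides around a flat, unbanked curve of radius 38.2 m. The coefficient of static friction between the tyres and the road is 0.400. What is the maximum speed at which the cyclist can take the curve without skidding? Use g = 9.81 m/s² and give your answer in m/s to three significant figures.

The only inward force on a level bend is static friction, so at the limit f_s = μ_s N = μ_s m g = m v²/r.
Mass cancels: v_max = √(μ_s g r) = √(0.400 × 9.81 × 38.2) = √149.9 = 12.24 m/s.

12.2 m/s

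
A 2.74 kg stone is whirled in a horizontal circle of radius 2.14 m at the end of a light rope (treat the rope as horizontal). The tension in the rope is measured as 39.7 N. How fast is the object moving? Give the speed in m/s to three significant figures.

T = m v²/r ⇒ v = √(T r / m) = √(39.7 × 2.14 / 2.74) = √31.01 = 5.568 m/s.

5.57 m/s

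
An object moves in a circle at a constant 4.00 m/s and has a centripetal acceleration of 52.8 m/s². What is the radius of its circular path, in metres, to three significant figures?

a_c = v²/r ⇒ r = v²/a_c = (4.00)²/52.8 = 16.00/52.8 = 0.3030 m.

0.303 m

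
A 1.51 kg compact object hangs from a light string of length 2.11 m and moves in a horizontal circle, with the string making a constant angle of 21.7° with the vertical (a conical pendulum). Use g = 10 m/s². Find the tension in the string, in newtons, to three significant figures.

Vertically the bob has no acceleration, so T cosθ = mg.
T = mg/cosθ = 1.51 × 10.0 / cos 21.7° = 15.10/0.9291 = 16.25 N.

16.3 N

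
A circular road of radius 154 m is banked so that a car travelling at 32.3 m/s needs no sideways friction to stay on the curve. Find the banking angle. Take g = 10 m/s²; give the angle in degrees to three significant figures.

34.1°

For a frictionless banked turn: horizontally N sinθ = mv²/r and vertically N cosθ = mg.
Dividing: tanθ = v²/(r g) = (32.3)²/(154 × 10.0) = 1043/1540 = 0.6775.
θ = arctan(0.6775) = 34.12°.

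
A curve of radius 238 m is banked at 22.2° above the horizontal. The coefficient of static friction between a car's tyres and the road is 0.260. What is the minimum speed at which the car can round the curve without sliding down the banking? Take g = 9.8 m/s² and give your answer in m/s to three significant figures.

At the minimum speed, friction acts up the slope at its limiting value f = μN. Radially (horizontal, toward centre): N sinθ − μN cosθ = mv²/r. Vertically: N cosθ + μN sinθ = mg.
Dividing: v² = r g (sinθ − μcosθ)/(cosθ + μsinθ).
sinθ − μcosθ = 0.3778 − 0.260×0.9259 = 0.1371; cosθ + μsinθ = 0.9259 + 0.260×0.3778 = 1.024.
v² = 238 × 9.8 × 0.1371/1.024 = 312.3 m²/s², so v = 17.67 m/s.

17.7 m/s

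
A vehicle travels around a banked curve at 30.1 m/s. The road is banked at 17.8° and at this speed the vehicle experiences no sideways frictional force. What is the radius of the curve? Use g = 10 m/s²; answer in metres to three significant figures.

Frictionless banking: tanθ = v²/(rg), so r = v²/(g tanθ).
r = (30.1)²/(10.0 × tan 17.8°) = 906.0/(10.0 × 0.3211) = 906.0/3.211 = 282.2 m.

282 m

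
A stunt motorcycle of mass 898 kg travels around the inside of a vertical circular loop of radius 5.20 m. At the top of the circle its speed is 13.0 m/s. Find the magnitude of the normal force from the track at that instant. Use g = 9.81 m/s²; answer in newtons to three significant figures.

At the top, both N and the weight mg point inward (toward the centre), so N + mg = mv²/r.
N = m(v²/r − g) = 898 × ((13.0)²/5.20 − 9.81) = 898 × (32.50 − 9.81) = 898 × 22.69 = 20380 N.

20400 N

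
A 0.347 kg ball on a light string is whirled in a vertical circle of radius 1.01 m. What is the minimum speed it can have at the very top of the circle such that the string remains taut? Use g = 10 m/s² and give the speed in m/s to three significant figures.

3.18 m/s

At the top, both weight mg and T point toward the centre: T + mg = mv²/r.
At minimum speed T → 0, so mg = mv_min²/r ⇒ v_min = √(g r) = √(10.0 × 1.01) = 3.178 m/s.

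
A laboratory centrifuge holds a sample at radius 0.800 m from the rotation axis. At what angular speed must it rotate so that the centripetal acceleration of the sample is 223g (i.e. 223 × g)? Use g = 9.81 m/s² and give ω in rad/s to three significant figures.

52.3 rad/s

Centripetal acceleration a_c = ω²r. Setting ω²r = 223g:
ω = √(223g / r) = √(223 × 9.81 / 0.800) = √2735 = 52.29 rad/s.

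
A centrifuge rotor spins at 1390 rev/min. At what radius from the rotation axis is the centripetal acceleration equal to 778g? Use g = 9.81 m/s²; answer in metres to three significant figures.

0.360 m

ω = 1390 rev/min × 2π/60 = 145.6 rad/s.
a_c = ω²r = 778g ⇒ r = 778 × 9.81 / (145.6)² = 7632/21190 = 0.3602 m.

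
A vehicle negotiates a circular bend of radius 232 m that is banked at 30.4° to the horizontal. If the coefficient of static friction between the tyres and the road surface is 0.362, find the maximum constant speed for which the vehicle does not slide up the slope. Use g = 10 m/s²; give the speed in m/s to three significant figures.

At the maximum speed, friction acts down the slope at its limiting value f = μN. Radially (horizontal, toward centre): N sinθ + μN cosθ = mv²/r. Vertically: N cosθ − μN sinθ = mg.
Dividing: v² = r g (sinθ + μcosθ)/(cosθ − μsinθ).
sinθ + μcosθ = 0.5060 + 0.362×0.8625 = 0.8183; cosθ − μsinθ = 0.8625 − 0.362×0.5060 = 0.6793.
v² = 232 × 10.0 × 0.8183/0.6793 = 2794 m²/s², so v = 52.86 m/s.

52.9 m/s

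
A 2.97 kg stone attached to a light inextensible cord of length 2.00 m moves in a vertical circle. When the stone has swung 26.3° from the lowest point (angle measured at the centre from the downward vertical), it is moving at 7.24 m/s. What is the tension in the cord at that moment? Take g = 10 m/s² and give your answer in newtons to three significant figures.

Take the radial direction toward the centre of the circle as positive. The component of the weight along the string toward the centre is −mg cos φ (φ measured from the bottom), so Newton's second law along the string gives T − mg cos φ = m v²/r.
cos 26.3° = 0.8965, so T = m(v²/r + g cos φ) = 2.97 × ((7.24)²/2.00 + 10.0 × 0.8965) = 2.97 × (26.21 + (8.965)) = 2.97 × 35.17 = 104.5 N.

104 N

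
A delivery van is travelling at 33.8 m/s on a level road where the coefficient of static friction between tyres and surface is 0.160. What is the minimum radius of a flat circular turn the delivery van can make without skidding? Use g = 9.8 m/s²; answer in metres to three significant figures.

At the limit, μ_s m g = m v²/r, so r_min = v²/(μ_s g) = (33.8)²/(0.160 × 9.8) = 1142/1.568 = 728.6 m.

729 m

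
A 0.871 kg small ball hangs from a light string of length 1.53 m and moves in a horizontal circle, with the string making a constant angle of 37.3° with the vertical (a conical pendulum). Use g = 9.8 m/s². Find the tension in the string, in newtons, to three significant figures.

10.7 N

Vertically the bob has no acceleration, so T cosθ = mg.
T = mg/cosθ = 0.871 × 9.8 / cos 37.3° = 8.536/0.7955 = 10.73 N.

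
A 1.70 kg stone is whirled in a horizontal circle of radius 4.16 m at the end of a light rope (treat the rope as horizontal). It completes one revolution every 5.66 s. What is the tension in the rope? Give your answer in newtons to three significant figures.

v = 2πr/T = 2π × 4.16/5.66 = 4.618 m/s.
The tension is the only horizontal force, so it supplies the full centripetal force: T = m v²/r = 1.70 × (4.618)²/4.16 = 1.70 × 21.33/4.16 = 8.715 N.

8.72 N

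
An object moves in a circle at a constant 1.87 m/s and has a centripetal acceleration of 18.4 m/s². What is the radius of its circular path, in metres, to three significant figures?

a_c = v²/r ⇒ r = v²/a_c = (1.87)²/18.4 = 3.497/18.4 = 0.1900 m.

0.190 m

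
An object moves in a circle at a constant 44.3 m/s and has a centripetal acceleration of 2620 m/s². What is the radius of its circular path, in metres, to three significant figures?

a_c = v²/r ⇒ r = v²/a_c = (44.3)²/2620 = 1962/2620 = 0.7490 m.

0.749 m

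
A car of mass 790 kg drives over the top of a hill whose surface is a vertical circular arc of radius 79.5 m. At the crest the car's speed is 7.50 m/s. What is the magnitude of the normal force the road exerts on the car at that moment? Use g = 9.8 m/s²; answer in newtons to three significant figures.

At the crest the centripetal acceleration points downward (toward the centre of the arc), so mg − N = mv²/r.
N = m(g − v²/r) = 790 × (9.8 − (7.50)²/79.5) = 790 × (9.8 − 0.7075) = 790 × 9.092 = 7183 N.

7180 N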